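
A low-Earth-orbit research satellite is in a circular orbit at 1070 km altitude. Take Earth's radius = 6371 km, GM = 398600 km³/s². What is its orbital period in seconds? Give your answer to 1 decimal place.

Semi-major axis a = 6371 + 1070 = 7441 km. Period T = 2π√(a³/μ) = 2π√(7441³/398600) = 6387.9 s = 106.47 min.

6387.9 seconds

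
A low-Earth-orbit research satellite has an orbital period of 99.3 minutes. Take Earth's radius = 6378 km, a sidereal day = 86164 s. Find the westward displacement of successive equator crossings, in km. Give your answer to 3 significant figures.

2770 km

T = 99.3 min = 5958.0 s.
During one orbit Earth rotates (5958.0 / 86164) × 360° = 24.89°.
At the equator that is 24.89° × (2π·6378/360) km/° = 24.89 × 111.3 = 2771 km.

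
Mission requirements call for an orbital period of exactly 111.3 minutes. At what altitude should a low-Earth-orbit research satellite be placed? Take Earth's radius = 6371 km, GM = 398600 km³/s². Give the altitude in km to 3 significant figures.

T = 111.3 min = 6678.0 s.
From T = 2π√(a³/μ): a = (μ T²/4π²)^(1/3) = (398600 × 6678.0² / 4π²)^(1/3) = 7665 km.
Altitude h = a − R = 7665 − 6371 = 1294 km.

1290 km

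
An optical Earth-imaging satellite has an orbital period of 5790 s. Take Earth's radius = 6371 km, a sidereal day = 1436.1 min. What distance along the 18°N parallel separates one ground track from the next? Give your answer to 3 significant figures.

2560 km

Node shift per orbit = (5790.0/86166) × 360° = 24.19°.
Equatorial spacing = 24.19 × 111.2 km/° = 2690 km.
At 18° latitude, spacing = 2690 × cos(18°) = 2558 km.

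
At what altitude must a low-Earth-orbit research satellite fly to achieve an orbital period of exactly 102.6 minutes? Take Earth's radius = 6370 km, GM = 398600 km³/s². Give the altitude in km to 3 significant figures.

T = 102.6 min = 6156.0 s.
From T = 2π√(a³/μ): a = (μ T²/4π²)^(1/3) = (398600 × 6156.0² / 4π²)^(1/3) = 7260 km.
Altitude h = a − R = 7260 − 6370 = 890 km.

890 km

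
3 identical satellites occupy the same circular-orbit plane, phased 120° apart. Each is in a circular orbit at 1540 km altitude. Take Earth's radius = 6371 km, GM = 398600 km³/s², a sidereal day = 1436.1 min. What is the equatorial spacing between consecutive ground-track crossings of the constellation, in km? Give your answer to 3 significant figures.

1080 km

Semi-major axis a = 6371 + 1540 = 7911 km. Period T = 2π√(a³/μ) = 2π√(7911³/398600) = 7002.6 s = 116.71 min.
Single-satellite node shift = (7002.6/86166) × 360° = 29.26°.
With 3 satellites evenly phased, successive equator crossings are 29.26/3 = 9.752° apart.
That is 9.752 × 111.2 = 1084 km at the equator.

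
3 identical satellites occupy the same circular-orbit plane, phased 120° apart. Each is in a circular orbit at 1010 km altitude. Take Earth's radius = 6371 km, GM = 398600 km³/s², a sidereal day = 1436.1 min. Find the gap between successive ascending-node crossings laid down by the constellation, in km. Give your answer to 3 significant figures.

Semi-major axis a = 6371 + 1010 = 7381 km. Period T = 2π√(a³/μ) = 2π√(7381³/398600) = 6310.8 s = 105.18 min.
Single-satellite node shift = (6310.8/86166) × 360° = 26.37°.
With 3 satellites evenly phased, successive equator crossings are 26.37/3 = 8.789° apart.
That is 8.789 × 111.2 = 977 km at the equator.

977 km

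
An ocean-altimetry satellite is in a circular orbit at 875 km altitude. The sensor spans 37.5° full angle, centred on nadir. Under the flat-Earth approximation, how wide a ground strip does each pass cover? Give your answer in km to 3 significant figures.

594 km

Half-angle = 37.5°/2 = 18.75°.
Swath width ≈ 2h·tan(θ/2) = 2 × 875 × tan(18.75°) = 594.0 km.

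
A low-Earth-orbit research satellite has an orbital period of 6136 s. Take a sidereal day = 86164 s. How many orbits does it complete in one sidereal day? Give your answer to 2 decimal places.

14.04

Orbits per sidereal day = 86164 / 6136.0 = 14.042.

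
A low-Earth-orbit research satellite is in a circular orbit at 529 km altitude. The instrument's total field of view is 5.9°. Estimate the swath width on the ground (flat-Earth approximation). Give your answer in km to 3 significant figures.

54.5 km

Half-angle = 5.9°/2 = 2.95°.
Swath width ≈ 2h·tan(θ/2) = 2 × 529 × tan(2.95°) = 54.5 km.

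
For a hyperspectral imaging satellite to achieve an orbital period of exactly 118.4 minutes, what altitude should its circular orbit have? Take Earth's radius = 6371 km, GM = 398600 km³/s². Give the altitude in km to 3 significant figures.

1620 km

T = 118.4 min = 7104.0 s.
From T = 2π√(a³/μ): a = (μ T²/4π²)^(1/3) = (398600 × 7104.0² / 4π²)^(1/3) = 7987 km.
Altitude h = a − R = 7987 − 6371 = 1616 km.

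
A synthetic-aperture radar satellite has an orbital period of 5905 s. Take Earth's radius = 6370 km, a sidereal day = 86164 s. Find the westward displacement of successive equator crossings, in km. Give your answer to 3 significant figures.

2740 km

During one orbit Earth rotates (5905.0 / 86164) × 360° = 24.67°.
At the equator that is 24.67° × (2π·6370/360) km/° = 24.67 × 111.2 = 2743 km.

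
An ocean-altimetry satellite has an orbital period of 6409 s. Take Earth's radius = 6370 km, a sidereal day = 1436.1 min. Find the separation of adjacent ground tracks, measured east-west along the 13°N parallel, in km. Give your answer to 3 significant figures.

Node shift per orbit = (6409.0/86166) × 360° = 26.78°.
Equatorial spacing = 26.78 × 111.2 km/° = 2977 km.
At 13° latitude, spacing = 2977 × cos(13°) = 2901 km.

2900 km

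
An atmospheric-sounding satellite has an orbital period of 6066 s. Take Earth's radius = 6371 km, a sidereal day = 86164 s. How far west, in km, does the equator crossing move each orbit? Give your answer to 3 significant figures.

During one orbit Earth rotates (6066.0 / 86164) × 360° = 25.34°.
At the equator that is 25.34° × (2π·6371/360) km/° = 25.34 × 111.2 = 2818 km.

2820 km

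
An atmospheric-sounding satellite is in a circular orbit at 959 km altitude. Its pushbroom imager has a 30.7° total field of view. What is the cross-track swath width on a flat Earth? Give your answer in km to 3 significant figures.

Half-angle = 30.7°/2 = 15.35°.
Swath width ≈ 2h·tan(θ/2) = 2 × 959 × tan(15.35°) = 526.5 km.

527 km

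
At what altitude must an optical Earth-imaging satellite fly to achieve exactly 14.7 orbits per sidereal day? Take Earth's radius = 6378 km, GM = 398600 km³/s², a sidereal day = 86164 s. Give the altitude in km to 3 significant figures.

648 km

Required period T = 86164 / 14.7 = 5861.5 s.
From T = 2π√(a³/μ): a = (μ T²/4π²)^(1/3) = (398600 × 5861.5² / 4π²)^(1/3) = 7026 km.
Altitude h = a − R = 7026 − 6378 = 648 km.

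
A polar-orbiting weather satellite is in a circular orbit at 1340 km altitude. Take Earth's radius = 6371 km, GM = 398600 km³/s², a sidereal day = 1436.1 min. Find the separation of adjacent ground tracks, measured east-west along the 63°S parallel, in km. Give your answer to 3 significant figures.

Semi-major axis a = 6371 + 1340 = 7711 km. Period T = 2π√(a³/μ) = 2π√(7711³/398600) = 6738.7 s = 112.31 min.
Node shift per orbit = (6738.7/86166) × 360° = 28.15°.
Equatorial spacing = 28.15 × 111.2 km/° = 3131 km.
At 63° latitude, spacing = 3131 × cos(63°) = 1421 km.

1420 km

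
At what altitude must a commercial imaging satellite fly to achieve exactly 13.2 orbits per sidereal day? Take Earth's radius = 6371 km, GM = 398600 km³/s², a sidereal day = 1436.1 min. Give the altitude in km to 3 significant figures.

1180 km

Required period T = 86166 / 13.2 = 6527.7 s.
From T = 2π√(a³/μ): a = (μ T²/4π²)^(1/3) = (398600 × 6527.7² / 4π²)^(1/3) = 7549 km.
Altitude h = a − R = 7549 − 6371 = 1178 km.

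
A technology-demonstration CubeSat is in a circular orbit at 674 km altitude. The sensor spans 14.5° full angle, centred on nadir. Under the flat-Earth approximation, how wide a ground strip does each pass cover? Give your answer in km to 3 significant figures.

171 km

Half-angle = 14.5°/2 = 7.25°.
Swath width ≈ 2h·tan(θ/2) = 2 × 674 × tan(7.25°) = 171.5 km.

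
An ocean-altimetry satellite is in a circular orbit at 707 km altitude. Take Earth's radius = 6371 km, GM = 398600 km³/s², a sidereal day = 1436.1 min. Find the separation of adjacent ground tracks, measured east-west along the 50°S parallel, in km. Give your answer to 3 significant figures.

Semi-major axis a = 6371 + 707 = 7078 km. Period T = 2π√(a³/μ) = 2π√(7078³/398600) = 5926.2 s = 98.77 min.
Node shift per orbit = (5926.2/86166) × 360° = 24.76°.
Equatorial spacing = 24.76 × 111.2 km/° = 2753 km.
At 50° latitude, spacing = 2753 × cos(50°) = 1770 km.

1770 km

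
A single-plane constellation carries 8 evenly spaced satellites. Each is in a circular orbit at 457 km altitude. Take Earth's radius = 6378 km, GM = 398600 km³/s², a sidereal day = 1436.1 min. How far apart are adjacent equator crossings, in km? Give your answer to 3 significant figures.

Semi-major axis a = 6378 + 457 = 6835 km. Period T = 2π√(a³/μ) = 2π√(6835³/398600) = 5623.7 s = 93.73 min.
Single-satellite node shift = (5623.7/86166) × 360° = 23.50°.
With 8 satellites evenly phased, successive equator crossings are 23.50/8 = 2.937° apart.
That is 2.937 × 111.3 = 327 km at the equator.

327 km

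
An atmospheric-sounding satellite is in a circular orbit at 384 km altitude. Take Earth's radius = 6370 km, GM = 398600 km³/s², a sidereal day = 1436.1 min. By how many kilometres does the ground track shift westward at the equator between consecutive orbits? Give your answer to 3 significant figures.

Semi-major axis a = 6370 + 384 = 6754 km. Period T = 2π√(a³/μ) = 2π√(6754³/398600) = 5524.0 s = 92.07 min.
During one orbit Earth rotates (5524.0 / 86166) × 360° = 23.08°.
At the equator that is 23.08° × (2π·6370/360) km/° = 23.08 × 111.2 = 2566 km.

2570 km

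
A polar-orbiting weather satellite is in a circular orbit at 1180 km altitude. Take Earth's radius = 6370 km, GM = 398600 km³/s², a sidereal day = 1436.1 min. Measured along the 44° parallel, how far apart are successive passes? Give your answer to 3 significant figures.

2180 km

Semi-major axis a = 6370 + 1180 = 7550 km. Period T = 2π√(a³/μ) = 2π√(7550³/398600) = 6528.8 s = 108.81 min.
Node shift per orbit = (6528.8/86166) × 360° = 27.28°.
Equatorial spacing = 27.28 × 111.2 km/° = 3033 km.
At 44° latitude, spacing = 3033 × cos(44°) = 2181 km.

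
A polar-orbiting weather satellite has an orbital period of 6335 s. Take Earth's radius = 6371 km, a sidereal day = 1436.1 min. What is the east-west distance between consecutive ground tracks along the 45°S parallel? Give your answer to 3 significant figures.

Node shift per orbit = (6335.0/86166) × 360° = 26.47°.
Equatorial spacing = 26.47 × 111.2 km/° = 2943 km.
At 45° latitude, spacing = 2943 × cos(45°) = 2081 km.

2080 km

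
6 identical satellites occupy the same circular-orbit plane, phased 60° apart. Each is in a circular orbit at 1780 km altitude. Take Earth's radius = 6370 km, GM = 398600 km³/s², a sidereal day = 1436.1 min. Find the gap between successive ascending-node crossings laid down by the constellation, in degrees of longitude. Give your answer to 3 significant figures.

5.10°

Semi-major axis a = 6370 + 1780 = 8150 km. Period T = 2π√(a³/μ) = 2π√(8150³/398600) = 7322.3 s = 122.04 min.
Single-satellite node shift = (7322.3/86166) × 360° = 30.59°.
With 6 satellites evenly phased, successive equator crossings are 30.59/6 = 5.099° apart.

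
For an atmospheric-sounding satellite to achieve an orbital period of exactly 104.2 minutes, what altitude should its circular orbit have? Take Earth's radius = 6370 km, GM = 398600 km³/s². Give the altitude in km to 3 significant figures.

965 km

T = 104.2 min = 6252.0 s.
From T = 2π√(a³/μ): a = (μ T²/4π²)^(1/3) = (398600 × 6252.0² / 4π²)^(1/3) = 7335 km.
Altitude h = a − R = 7335 − 6370 = 965 km.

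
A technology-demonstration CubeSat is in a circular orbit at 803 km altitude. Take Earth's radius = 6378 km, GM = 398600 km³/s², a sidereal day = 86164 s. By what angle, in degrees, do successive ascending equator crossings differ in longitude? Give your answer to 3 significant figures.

Semi-major axis a = 6378 + 803 = 7181 km. Period T = 2π√(a³/μ) = 2π√(7181³/398600) = 6056.0 s = 100.93 min.
During one orbit Earth rotates (6056.0 / 86164) × 360° = 25.30°.

25.3°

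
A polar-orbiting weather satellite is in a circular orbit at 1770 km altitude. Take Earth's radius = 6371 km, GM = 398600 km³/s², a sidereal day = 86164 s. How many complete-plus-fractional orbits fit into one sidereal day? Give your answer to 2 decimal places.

Semi-major axis a = 6371 + 1770 = 8141 km. Period T = 2π√(a³/μ) = 2π√(8141³/398600) = 7310.2 s = 121.84 min.
Orbits per sidereal day = 86164 / 7310.2 = 11.787.

11.79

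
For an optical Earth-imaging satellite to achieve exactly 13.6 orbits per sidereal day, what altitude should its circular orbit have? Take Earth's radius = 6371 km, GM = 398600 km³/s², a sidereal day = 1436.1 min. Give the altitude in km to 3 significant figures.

1030 km

Required period T = 86166 / 13.6 = 6335.7 s.
From T = 2π√(a³/μ): a = (μ T²/4π²)^(1/3) = (398600 × 6335.7² / 4π²)^(1/3) = 7400 km.
Altitude h = a − R = 7400 − 6371 = 1029 km.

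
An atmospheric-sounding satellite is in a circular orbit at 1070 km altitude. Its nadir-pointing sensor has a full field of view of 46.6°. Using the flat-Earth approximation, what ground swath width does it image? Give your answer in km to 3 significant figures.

Half-angle = 46.6°/2 = 23.3°.
Swath width ≈ 2h·tan(θ/2) = 2 × 1070 × tan(23.3°) = 921.6 km.

922 km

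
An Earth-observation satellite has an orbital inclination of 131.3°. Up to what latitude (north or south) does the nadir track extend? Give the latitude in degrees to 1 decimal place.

Retrograde orbit: the ground track reaches ±(180° − i) = ±(180 − 131.3) = ±48.7°.

48.7°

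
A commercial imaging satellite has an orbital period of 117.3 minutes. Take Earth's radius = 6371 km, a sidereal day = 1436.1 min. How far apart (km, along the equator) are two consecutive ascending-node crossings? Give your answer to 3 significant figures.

T = 117.3 min = 7038.0 s.
During one orbit Earth rotates (7038.0 / 86166) × 360° = 29.40°.
At the equator that is 29.40° × (2π·6371/360) km/° = 29.40 × 111.2 = 3270 km.

3270 km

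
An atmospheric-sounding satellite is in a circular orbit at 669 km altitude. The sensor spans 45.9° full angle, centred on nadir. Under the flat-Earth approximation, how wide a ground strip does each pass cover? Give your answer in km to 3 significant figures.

567 km

Half-angle = 45.9°/2 = 22.95°.
Swath width ≈ 2h·tan(θ/2) = 2 × 669 × tan(22.95°) = 566.6 km.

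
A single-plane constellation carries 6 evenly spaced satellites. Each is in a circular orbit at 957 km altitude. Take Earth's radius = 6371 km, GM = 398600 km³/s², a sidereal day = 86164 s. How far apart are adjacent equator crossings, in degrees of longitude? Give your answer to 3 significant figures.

Semi-major axis a = 6371 + 957 = 7328 km. Period T = 2π√(a³/μ) = 2π√(7328³/398600) = 6242.9 s = 104.05 min.
Single-satellite node shift = (6242.9/86164) × 360° = 26.08°.
With 6 satellites evenly phased, successive equator crossings are 26.08/6 = 4.347° apart.

4.35°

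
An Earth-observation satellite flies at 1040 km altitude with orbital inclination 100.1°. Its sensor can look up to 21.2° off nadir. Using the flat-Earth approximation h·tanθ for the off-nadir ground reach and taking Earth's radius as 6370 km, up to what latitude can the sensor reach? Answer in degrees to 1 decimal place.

83.5°

Retrograde orbit: the ground track reaches ±(180° − i) = ±(180 − 100.1) = ±79.9°.
Sensor half-swath on the ground ≈ 1040·tan(21.2°) = 403 km = 3.63° of latitude.
Maximum observable latitude ≈ 79.9 + 3.63 = 83.5°.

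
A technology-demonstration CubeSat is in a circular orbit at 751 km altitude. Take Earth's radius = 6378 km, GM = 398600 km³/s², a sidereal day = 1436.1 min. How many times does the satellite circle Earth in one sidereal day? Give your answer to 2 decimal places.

14.38

Semi-major axis a = 6378 + 751 = 7129 km. Period T = 2π√(a³/μ) = 2π√(7129³/398600) = 5990.4 s = 99.84 min.
Orbits per sidereal day = 86166 / 5990.4 = 14.384.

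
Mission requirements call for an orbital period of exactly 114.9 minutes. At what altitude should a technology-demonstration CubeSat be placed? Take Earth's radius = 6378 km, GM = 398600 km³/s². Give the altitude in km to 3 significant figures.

1450 km

T = 114.9 min = 6894.0 s.
From T = 2π√(a³/μ): a = (μ T²/4π²)^(1/3) = (398600 × 6894.0² / 4π²)^(1/3) = 7829 km.
Altitude h = a − R = 7829 − 6378 = 1451 km.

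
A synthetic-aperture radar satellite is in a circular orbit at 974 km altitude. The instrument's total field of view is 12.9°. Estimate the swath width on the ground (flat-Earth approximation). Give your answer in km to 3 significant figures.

220 km

Half-angle = 12.9°/2 = 6.45°.
Swath width ≈ 2h·tan(θ/2) = 2 × 974 × tan(6.45°) = 220.2 km.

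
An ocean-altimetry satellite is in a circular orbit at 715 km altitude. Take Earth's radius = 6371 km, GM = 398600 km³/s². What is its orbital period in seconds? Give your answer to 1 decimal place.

Semi-major axis a = 6371 + 715 = 7086 km. Period T = 2π√(a³/μ) = 2π√(7086³/398600) = 5936.3 s = 98.94 min.

5936.3 seconds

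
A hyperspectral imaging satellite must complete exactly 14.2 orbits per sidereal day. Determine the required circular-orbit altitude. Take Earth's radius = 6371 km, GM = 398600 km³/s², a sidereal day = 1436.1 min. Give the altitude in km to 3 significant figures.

819 km

Required period T = 86166 / 14.2 = 6068.0 s.
From T = 2π√(a³/μ): a = (μ T²/4π²)^(1/3) = (398600 × 6068.0² / 4π²)^(1/3) = 7190 km.
Altitude h = a − R = 7190 − 6371 = 819 km.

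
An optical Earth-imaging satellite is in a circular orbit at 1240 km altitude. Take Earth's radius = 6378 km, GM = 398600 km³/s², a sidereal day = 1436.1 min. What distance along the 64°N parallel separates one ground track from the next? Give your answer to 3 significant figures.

1350 km

Semi-major axis a = 6378 + 1240 = 7618 km. Period T = 2π√(a³/μ) = 2π√(7618³/398600) = 6617.2 s = 110.29 min.
Node shift per orbit = (6617.2/86166) × 360° = 27.65°.
Equatorial spacing = 27.65 × 111.3 km/° = 3078 km.
At 64° latitude, spacing = 3078 × cos(64°) = 1349 km.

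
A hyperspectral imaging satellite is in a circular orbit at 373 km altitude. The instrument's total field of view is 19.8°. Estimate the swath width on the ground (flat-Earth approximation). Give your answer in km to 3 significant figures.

Half-angle = 19.8°/2 = 9.9°.
Swath width ≈ 2h·tan(θ/2) = 2 × 373 × tan(9.9°) = 130.2 km.

130 km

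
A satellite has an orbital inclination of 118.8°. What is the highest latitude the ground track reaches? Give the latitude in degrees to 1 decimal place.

61.2°

Retrograde orbit: the ground track reaches ±(180° − i) = ±(180 − 118.8) = ±61.2°.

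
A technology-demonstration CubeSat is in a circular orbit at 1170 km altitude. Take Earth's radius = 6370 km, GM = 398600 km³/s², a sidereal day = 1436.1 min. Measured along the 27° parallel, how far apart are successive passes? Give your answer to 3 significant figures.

Semi-major axis a = 6370 + 1170 = 7540 km. Period T = 2π√(a³/μ) = 2π√(7540³/398600) = 6515.8 s = 108.60 min.
Node shift per orbit = (6515.8/86166) × 360° = 27.22°.
Equatorial spacing = 27.22 × 111.2 km/° = 3027 km.
At 27° latitude, spacing = 3027 × cos(27°) = 2697 km.

2700 km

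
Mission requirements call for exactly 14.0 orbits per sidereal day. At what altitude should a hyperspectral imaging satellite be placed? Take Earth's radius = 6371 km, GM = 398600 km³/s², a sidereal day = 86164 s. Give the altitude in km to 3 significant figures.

888 km

Required period T = 86164 / 14.0 = 6154.6 s.
From T = 2π√(a³/μ): a = (μ T²/4π²)^(1/3) = (398600 × 6154.6² / 4π²)^(1/3) = 7259 km.
Altitude h = a − R = 7259 − 6371 = 888 km.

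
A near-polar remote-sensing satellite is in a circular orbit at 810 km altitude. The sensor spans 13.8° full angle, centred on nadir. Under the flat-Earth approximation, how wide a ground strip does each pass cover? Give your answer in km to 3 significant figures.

Half-angle = 13.8°/2 = 6.9°.
Swath width ≈ 2h·tan(θ/2) = 2 × 810 × tan(6.9°) = 196.0 km.

196 km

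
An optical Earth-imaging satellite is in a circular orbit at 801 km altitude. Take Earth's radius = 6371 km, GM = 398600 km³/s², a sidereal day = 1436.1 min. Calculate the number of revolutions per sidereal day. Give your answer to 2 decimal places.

14.25

Semi-major axis a = 6371 + 801 = 7172 km. Period T = 2π√(a³/μ) = 2π√(7172³/398600) = 6044.7 s = 100.74 min.
Orbits per sidereal day = 86166 / 6044.7 = 14.255.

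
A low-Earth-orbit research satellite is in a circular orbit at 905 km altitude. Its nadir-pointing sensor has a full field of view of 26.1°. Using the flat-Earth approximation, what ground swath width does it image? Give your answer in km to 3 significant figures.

Half-angle = 26.1°/2 = 13.05°.
Swath width ≈ 2h·tan(θ/2) = 2 × 905 × tan(13.05°) = 419.5 km.

420 km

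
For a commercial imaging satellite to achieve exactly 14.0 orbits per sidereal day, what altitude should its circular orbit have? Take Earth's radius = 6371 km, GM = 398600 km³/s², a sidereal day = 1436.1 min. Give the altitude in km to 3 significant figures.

888 km

Required period T = 86166 / 14.0 = 6154.7 s.
From T = 2π√(a³/μ): a = (μ T²/4π²)^(1/3) = (398600 × 6154.7² / 4π²)^(1/3) = 7259 km.
Altitude h = a − R = 7259 − 6371 = 888 km.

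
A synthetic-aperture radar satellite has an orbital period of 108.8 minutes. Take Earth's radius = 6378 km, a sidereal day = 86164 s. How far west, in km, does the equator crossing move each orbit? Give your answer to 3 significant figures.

T = 108.8 min = 6528.0 s.
During one orbit Earth rotates (6528.0 / 86164) × 360° = 27.27°.
At the equator that is 27.27° × (2π·6378/360) km/° = 27.27 × 111.3 = 3036 km.

3040 km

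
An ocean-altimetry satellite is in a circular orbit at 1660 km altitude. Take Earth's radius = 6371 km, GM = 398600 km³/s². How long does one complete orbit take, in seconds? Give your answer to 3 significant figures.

7160 seconds

Semi-major axis a = 6371 + 1660 = 8031 km. Period T = 2π√(a³/μ) = 2π√(8031³/398600) = 7162.5 s = 119.38 min.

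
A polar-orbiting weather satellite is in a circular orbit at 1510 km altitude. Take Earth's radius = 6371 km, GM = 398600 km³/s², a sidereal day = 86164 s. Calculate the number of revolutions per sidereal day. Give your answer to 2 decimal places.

Semi-major axis a = 6371 + 1510 = 7881 km. Period T = 2π√(a³/μ) = 2π√(7881³/398600) = 6962.8 s = 116.05 min.
Orbits per sidereal day = 86164 / 6962.8 = 12.375.

12.37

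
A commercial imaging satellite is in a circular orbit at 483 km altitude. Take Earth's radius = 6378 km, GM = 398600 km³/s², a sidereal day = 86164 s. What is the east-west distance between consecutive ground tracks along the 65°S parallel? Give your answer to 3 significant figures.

1110 km

Semi-major axis a = 6378 + 483 = 6861 km. Period T = 2π√(a³/μ) = 2π√(6861³/398600) = 5655.8 s = 94.26 min.
Node shift per orbit = (5655.8/86164) × 360° = 23.63°.
Equatorial spacing = 23.63 × 111.3 km/° = 2630 km.
At 65° latitude, spacing = 2630 × cos(65°) = 1112 km.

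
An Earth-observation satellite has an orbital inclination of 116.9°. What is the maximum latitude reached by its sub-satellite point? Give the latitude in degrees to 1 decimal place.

63.1°

Retrograde orbit: the ground track reaches ±(180° − i) = ±(180 − 116.9) = ±63.1°.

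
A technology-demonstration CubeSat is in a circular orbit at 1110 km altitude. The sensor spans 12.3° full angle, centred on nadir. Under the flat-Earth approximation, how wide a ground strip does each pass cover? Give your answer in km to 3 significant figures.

Half-angle = 12.3°/2 = 6.15°.
Swath width ≈ 2h·tan(θ/2) = 2 × 1110 × tan(6.15°) = 239.2 km.

239 km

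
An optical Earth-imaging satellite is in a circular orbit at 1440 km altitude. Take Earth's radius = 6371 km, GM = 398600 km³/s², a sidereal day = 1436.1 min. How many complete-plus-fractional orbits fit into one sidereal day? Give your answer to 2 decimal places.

12.54

Semi-major axis a = 6371 + 1440 = 7811 km. Period T = 2π√(a³/μ) = 2π√(7811³/398600) = 6870.2 s = 114.50 min.
Orbits per sidereal day = 86166 / 6870.2 = 12.542.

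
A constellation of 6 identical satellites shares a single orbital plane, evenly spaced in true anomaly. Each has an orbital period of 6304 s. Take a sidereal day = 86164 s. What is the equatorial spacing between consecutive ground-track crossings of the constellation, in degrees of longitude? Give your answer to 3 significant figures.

4.39°

Single-satellite node shift = (6304.0/86164) × 360° = 26.34°.
With 6 satellites evenly phased, successive equator crossings are 26.34/6 = 4.390° apart.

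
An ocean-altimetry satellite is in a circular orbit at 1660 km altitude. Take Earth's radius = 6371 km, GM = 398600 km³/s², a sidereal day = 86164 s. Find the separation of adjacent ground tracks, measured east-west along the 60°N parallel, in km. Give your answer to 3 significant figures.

1660 km

Semi-major axis a = 6371 + 1660 = 8031 km. Period T = 2π√(a³/μ) = 2π√(8031³/398600) = 7162.5 s = 119.38 min.
Node shift per orbit = (7162.5/86164) × 360° = 29.93°.
Equatorial spacing = 29.93 × 111.2 km/° = 3328 km.
At 60° latitude, spacing = 3328 × cos(60°) = 1664 km.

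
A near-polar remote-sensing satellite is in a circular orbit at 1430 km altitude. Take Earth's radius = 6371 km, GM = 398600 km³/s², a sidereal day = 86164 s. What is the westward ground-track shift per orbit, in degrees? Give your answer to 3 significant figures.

28.6°

Semi-major axis a = 6371 + 1430 = 7801 km. Period T = 2π√(a³/μ) = 2π√(7801³/398600) = 6857.0 s = 114.28 min.
During one orbit Earth rotates (6857.0 / 86164) × 360° = 28.65°.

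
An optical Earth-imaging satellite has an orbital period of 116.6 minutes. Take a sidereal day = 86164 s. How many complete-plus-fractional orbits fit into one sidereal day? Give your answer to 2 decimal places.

T = 116.6 min = 6996.0 s.
Orbits per sidereal day = 86164 / 6996.0 = 12.316.

12.32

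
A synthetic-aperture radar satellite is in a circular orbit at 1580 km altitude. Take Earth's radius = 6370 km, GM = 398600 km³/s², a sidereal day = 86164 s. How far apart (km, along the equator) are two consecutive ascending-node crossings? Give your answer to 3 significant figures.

Semi-major axis a = 6370 + 1580 = 7950 km. Period T = 2π√(a³/μ) = 2π√(7950³/398600) = 7054.4 s = 117.57 min.
During one orbit Earth rotates (7054.4 / 86164) × 360° = 29.47°.
At the equator that is 29.47° × (2π·6370/360) km/° = 29.47 × 111.2 = 3277 km.

3280 km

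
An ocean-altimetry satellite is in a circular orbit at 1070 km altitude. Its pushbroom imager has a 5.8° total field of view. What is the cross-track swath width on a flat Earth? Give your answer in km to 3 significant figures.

108 km

Half-angle = 5.8°/2 = 2.9°.
Swath width ≈ 2h·tan(θ/2) = 2 × 1070 × tan(2.9°) = 108.4 km.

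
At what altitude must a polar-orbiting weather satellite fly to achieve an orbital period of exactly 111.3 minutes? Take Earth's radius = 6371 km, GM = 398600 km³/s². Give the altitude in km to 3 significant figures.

T = 111.3 min = 6678.0 s.
From T = 2π√(a³/μ): a = (μ T²/4π²)^(1/3) = (398600 × 6678.0² / 4π²)^(1/3) = 7665 km.
Altitude h = a − R = 7665 − 6371 = 1294 km.

1290 km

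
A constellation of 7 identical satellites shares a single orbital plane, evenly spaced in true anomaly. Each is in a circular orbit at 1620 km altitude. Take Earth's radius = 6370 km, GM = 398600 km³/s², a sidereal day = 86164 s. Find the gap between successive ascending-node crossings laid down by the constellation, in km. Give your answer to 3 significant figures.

Semi-major axis a = 6370 + 1620 = 7990 km. Period T = 2π√(a³/μ) = 2π√(7990³/398600) = 7107.7 s = 118.46 min.
Single-satellite node shift = (7107.7/86164) × 360° = 29.70°.
With 7 satellites evenly phased, successive equator crossings are 29.70/7 = 4.242° apart.
That is 4.242 × 111.2 = 472 km at the equator.

472 km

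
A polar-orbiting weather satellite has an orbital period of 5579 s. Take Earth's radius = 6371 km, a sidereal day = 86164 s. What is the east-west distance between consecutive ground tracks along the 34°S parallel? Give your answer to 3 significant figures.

Node shift per orbit = (5579.0/86164) × 360° = 23.31°.
Equatorial spacing = 23.31 × 111.2 km/° = 2592 km.
At 34° latitude, spacing = 2592 × cos(34°) = 2149 km.

2150 km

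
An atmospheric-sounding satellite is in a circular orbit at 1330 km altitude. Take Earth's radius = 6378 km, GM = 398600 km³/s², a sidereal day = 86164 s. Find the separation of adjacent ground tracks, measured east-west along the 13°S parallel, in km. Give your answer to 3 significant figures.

3050 km

Semi-major axis a = 6378 + 1330 = 7708 km. Period T = 2π√(a³/μ) = 2π√(7708³/398600) = 6734.8 s = 112.25 min.
Node shift per orbit = (6734.8/86164) × 360° = 28.14°.
Equatorial spacing = 28.14 × 111.3 km/° = 3132 km.
At 13° latitude, spacing = 3132 × cos(13°) = 3052 km.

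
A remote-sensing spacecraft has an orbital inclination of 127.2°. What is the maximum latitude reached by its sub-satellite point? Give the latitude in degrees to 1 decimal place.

52.8°

Retrograde orbit: the ground track reaches ±(180° − i) = ±(180 − 127.2) = ±52.8°.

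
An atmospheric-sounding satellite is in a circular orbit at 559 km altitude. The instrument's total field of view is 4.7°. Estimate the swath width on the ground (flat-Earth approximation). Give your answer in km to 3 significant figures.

Half-angle = 4.7°/2 = 2.35°.
Swath width ≈ 2h·tan(θ/2) = 2 × 559 × tan(2.35°) = 45.9 km.

45.9 km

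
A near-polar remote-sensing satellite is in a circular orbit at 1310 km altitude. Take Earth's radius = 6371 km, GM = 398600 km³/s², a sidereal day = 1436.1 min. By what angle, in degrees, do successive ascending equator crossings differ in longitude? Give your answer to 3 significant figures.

28.0°

Semi-major axis a = 6371 + 1310 = 7681 km. Period T = 2π√(a³/μ) = 2π√(7681³/398600) = 6699.4 s = 111.66 min.
During one orbit Earth rotates (6699.4 / 86166) × 360° = 27.99°.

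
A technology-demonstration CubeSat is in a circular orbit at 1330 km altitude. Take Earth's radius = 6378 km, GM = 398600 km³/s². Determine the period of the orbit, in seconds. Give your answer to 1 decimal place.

Semi-major axis a = 6378 + 1330 = 7708 km. Period T = 2π√(a³/μ) = 2π√(7708³/398600) = 6734.8 s = 112.25 min.

6734.8 seconds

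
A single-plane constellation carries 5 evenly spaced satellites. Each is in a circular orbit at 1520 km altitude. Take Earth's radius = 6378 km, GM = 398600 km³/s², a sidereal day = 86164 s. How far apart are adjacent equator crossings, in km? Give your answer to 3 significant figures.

650 km

Semi-major axis a = 6378 + 1520 = 7898 km. Period T = 2π√(a³/μ) = 2π√(7898³/398600) = 6985.3 s = 116.42 min.
Single-satellite node shift = (6985.3/86164) × 360° = 29.19°.
With 5 satellites evenly phased, successive equator crossings are 29.19/5 = 5.837° apart.
That is 5.837 × 111.3 = 650 km at the equator.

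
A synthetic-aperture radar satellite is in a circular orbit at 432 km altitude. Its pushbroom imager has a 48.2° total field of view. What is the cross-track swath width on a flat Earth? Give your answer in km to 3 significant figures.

386 km

Half-angle = 48.2°/2 = 24.1°.
Swath width ≈ 2h·tan(θ/2) = 2 × 432 × tan(24.1°) = 386.5 km.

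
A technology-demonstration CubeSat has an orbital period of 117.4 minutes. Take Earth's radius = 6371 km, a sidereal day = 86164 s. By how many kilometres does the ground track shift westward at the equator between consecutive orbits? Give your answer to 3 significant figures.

3270 km

T = 117.4 min = 7044.0 s.
During one orbit Earth rotates (7044.0 / 86164) × 360° = 29.43°.
At the equator that is 29.43° × (2π·6371/360) km/° = 29.43 × 111.2 = 3273 km.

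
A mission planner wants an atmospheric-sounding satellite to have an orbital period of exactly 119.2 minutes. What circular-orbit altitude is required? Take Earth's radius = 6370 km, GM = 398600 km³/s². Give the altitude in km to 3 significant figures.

1650 km

T = 119.2 min = 7152.0 s.
From T = 2π√(a³/μ): a = (μ T²/4π²)^(1/3) = (398600 × 7152.0² / 4π²)^(1/3) = 8023 km.
Altitude h = a − R = 8023 − 6370 = 1653 km.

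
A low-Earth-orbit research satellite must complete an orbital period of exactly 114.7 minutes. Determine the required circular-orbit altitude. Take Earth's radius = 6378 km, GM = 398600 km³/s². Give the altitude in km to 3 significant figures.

1440 km

T = 114.7 min = 6882.0 s.
From T = 2π√(a³/μ): a = (μ T²/4π²)^(1/3) = (398600 × 6882.0² / 4π²)^(1/3) = 7820 km.
Altitude h = a − R = 7820 − 6378 = 1442 km.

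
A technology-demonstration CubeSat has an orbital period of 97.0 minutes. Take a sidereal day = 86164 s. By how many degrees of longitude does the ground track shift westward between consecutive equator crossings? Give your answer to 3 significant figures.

T = 97.0 min = 5820.0 s.
During one orbit Earth rotates (5820.0 / 86164) × 360° = 24.32°.

24.3°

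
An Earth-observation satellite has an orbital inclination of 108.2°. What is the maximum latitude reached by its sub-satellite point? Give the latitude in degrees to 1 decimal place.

Retrograde orbit: the ground track reaches ±(180° − i) = ±(180 − 108.2) = ±71.8°.

71.8°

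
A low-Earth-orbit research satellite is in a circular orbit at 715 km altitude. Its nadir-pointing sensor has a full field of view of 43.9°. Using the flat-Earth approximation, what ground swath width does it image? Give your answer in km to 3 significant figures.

Half-angle = 43.9°/2 = 21.95°.
Swath width ≈ 2h·tan(θ/2) = 2 × 715 × tan(21.95°) = 576.3 km.

576 km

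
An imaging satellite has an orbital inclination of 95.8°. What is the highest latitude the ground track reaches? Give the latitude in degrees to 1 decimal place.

Retrograde orbit: the ground track reaches ±(180° − i) = ±(180 − 95.8) = ±84.2°.

84.2°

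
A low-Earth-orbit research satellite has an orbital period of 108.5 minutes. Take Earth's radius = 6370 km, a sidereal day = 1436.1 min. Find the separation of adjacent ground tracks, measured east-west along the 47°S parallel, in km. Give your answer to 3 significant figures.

T = 108.5 min = 6510.0 s.
Node shift per orbit = (6510.0/86166) × 360° = 27.20°.
Equatorial spacing = 27.20 × 111.2 km/° = 3024 km.
At 47° latitude, spacing = 3024 × cos(47°) = 2062 km.

2060 km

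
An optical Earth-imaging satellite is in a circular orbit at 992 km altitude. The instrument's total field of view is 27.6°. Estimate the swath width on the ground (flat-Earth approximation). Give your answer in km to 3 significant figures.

Half-angle = 27.6°/2 = 13.8°.
Swath width ≈ 2h·tan(θ/2) = 2 × 992 × tan(13.8°) = 487.3 km.

487 km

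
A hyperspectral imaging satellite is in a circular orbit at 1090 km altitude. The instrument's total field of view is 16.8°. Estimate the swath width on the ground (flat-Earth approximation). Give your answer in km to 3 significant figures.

322 km

Half-angle = 16.8°/2 = 8.4°.
Swath width ≈ 2h·tan(θ/2) = 2 × 1090 × tan(8.4°) = 321.9 km.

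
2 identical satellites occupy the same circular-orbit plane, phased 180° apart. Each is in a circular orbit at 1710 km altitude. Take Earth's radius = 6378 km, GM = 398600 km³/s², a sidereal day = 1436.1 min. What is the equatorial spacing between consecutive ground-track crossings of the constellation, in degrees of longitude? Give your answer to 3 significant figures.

Semi-major axis a = 6378 + 1710 = 8088 km. Period T = 2π√(a³/μ) = 2π√(8088³/398600) = 7238.9 s = 120.65 min.
Single-satellite node shift = (7238.9/86166) × 360° = 30.24°.
With 2 satellites evenly phased, successive equator crossings are 30.24/2 = 15.122° apart.

15.1°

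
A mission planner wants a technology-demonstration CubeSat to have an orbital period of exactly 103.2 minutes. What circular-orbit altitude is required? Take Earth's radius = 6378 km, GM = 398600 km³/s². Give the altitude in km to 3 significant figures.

T = 103.2 min = 6192.0 s.
From T = 2π√(a³/μ): a = (μ T²/4π²)^(1/3) = (398600 × 6192.0² / 4π²)^(1/3) = 7288 km.
Altitude h = a − R = 7288 − 6378 = 910 km.

910 km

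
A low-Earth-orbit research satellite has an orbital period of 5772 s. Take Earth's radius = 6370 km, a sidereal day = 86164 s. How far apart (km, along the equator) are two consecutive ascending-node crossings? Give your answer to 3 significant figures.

During one orbit Earth rotates (5772.0 / 86164) × 360° = 24.12°.
At the equator that is 24.12° × (2π·6370/360) km/° = 24.12 × 111.2 = 2681 km.

2680 km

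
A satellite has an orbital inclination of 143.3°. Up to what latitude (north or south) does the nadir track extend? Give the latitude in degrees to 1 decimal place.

36.7°

Retrograde orbit: the ground track reaches ±(180° − i) = ±(180 − 143.3) = ±36.7°.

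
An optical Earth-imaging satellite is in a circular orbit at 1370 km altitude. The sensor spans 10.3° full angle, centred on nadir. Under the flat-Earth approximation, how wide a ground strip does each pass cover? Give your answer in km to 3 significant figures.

Half-angle = 10.3°/2 = 5.15°.
Swath width ≈ 2h·tan(θ/2) = 2 × 1370 × tan(5.15°) = 246.9 km.

247 km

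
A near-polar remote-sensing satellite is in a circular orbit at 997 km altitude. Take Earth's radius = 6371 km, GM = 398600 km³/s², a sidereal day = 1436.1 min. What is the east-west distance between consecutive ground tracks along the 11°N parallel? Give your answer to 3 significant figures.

Semi-major axis a = 6371 + 997 = 7368 km. Period T = 2π√(a³/μ) = 2π√(7368³/398600) = 6294.1 s = 104.90 min.
Node shift per orbit = (6294.1/86166) × 360° = 26.30°.
Equatorial spacing = 26.30 × 111.2 km/° = 2924 km.
At 11° latitude, spacing = 2924 × cos(11°) = 2870 km.

2870 km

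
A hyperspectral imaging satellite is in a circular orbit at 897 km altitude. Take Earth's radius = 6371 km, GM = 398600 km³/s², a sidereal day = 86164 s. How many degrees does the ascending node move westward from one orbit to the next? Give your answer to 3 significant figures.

25.8°

Semi-major axis a = 6371 + 897 = 7268 km. Period T = 2π√(a³/μ) = 2π√(7268³/398600) = 6166.4 s = 102.77 min.
During one orbit Earth rotates (6166.4 / 86164) × 360° = 25.76°.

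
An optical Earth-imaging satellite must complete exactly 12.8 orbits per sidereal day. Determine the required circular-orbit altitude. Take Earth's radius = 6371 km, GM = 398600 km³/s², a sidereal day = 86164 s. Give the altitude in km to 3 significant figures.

1330 km

Required period T = 86164 / 12.8 = 6731.6 s.
From T = 2π√(a³/μ): a = (μ T²/4π²)^(1/3) = (398600 × 6731.6² / 4π²)^(1/3) = 7706 km.
Altitude h = a − R = 7706 − 6371 = 1335 km.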